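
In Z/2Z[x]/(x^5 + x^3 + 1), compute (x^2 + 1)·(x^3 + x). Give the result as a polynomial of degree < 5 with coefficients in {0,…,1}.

x^3 + x + 1

Multiply in Z/2Z[x]: (x^2 + 1)·(x^3 + x) = x^5 + x.
Reduce using x^5 ≡ x^3 + 1 (mod x^5 + x^3 + 1).
Reduced: x^3 + x + 1.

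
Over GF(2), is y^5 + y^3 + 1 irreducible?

Write h(y) = y^5 + y^3 + 1.
Check for roots in GF(2): h(0) = 1; h(1) = 1.
No roots, so no linear factors.
Monic irreducibles of degree 2 over GF(2): y^2 + y + 1.
None of them divide h (all give nonzero remainder).
No irreducible factor of degree ≤ 2 exists, so h is irreducible over GF(2).

Yes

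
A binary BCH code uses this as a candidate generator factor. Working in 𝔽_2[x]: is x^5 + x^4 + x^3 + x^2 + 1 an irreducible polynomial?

Yes

Write h(x) = x^5 + x^4 + x^3 + x^2 + 1.
Check for roots in 𝔽_2: h(0) = 1; h(1) = 1.
No roots, so no linear factors.
Monic irreducibles of degree 2 over GF(2): x^2 + x + 1.
None of them divide h (all give nonzero remainder).
No irreducible factor of degree ≤ 2 exists, so h is irreducible over GF(2).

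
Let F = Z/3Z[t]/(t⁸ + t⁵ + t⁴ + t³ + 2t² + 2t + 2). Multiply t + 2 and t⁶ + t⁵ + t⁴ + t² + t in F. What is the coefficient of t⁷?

Multiply in Z/3Z[t]: (t + 2)·(t⁶ + t⁵ + t⁴ + t² + t) = t⁷ + 2t⁴ + t³ + 2t.
Reduced: t⁷ + 2t⁴ + t³ + 2t.

1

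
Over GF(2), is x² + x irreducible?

No

Write h(x) = x² + x.
Check for roots in GF(2): h(0) = 0 → root; h(1) = 0 → root.
h(0) = 0, so (x) divides h(x); h is reducible.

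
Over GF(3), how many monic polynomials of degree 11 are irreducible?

Gauss's count: N_{3}(11) = (1/11) Σ_{d|11} μ(11/d)·3^d.
Divisors of 11: 1, 11; μ(11/d) for each: -1, 1.
Σ = − 3^1 + 3^11 = 177144.
N = 177144/11 = 16104.

16104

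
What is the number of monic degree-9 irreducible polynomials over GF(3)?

2184

The number of monic irreducibles of degree 9 over GF(3) is (1/9)·Σ_{d∣9} μ(9/d) 3^d.
Divisors of 9: 1, 3, 9; μ(9/d) for each: 0, -1, 1.
Σ = − 3^3 + 3^9 = 19656.
N = 19656/9 = 2184.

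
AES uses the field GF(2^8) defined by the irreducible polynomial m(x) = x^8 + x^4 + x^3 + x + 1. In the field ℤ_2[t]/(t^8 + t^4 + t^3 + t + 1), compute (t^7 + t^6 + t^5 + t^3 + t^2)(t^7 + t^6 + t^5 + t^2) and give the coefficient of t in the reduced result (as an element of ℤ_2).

Multiply in ℤ_2[t]: (t^7 + t^6 + t^5 + t^3 + t^2)·(t^7 + t^6 + t^5 + t^2) = t^14 + t^12 + t^9 + t^8 + t^5 + t^4.
Reduce using t^8 ≡ t^4 + t^3 + t + 1 (mod t^8 + t^4 + t^3 + t + 1).
Reduced: t^5 + t^3 + t^2.

0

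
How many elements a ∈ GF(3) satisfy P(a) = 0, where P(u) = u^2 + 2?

2

Evaluate at each of the 3 elements of GF(3):
P(0) = 2; P(1) = 0 → root; P(2) = 0 → root.
Roots: {1, 2}.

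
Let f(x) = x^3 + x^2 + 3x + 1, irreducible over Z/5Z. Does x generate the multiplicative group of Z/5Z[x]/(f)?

|GF(5^3)^×| = 5^3 − 1 = 124. Prime factorization: 124 = 2^2·31.
f is primitive ⇔ x has order 124 in GF(5)[x]/(f), i.e. x^(124/q) ≠ 1 for each prime q | 124.
x^(62) mod f = 1
x^(4) mod f = 3x^2 + 2x + 1.
Since x^(62) = 1, the order of x divides 62 < 124; not primitive.

No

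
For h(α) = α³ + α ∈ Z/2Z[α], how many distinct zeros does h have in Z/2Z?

Evaluate at each of the 2 elements of Z/2Z:
h(0) = 0 → root; h(1) = 0 → root.
Roots: {0, 1}.

2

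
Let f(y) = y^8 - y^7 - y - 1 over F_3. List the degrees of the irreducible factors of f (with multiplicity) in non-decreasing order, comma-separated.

2, 3, 3

Roots in F_3: f(0) = 2; f(1) = 1; f(2) = 2.
Complete factorization: f(y) = (y^2 + 1)·(y^3 - y - 1)·(y^3 - y^2 + 1).
Factor degrees with multiplicity: 2 + 3 + 3 = 8.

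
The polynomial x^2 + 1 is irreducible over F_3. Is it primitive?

No

Write f(x) = x^2 + 1.
|GF(3^2)^×| = 3^2 − 1 = 8. Prime factorization: 8 = 2^3.
f is primitive ⇔ x has order 8 in GF(3)[x]/(f), i.e. x^(8/q) ≠ 1 for each prime q | 8.
x^(4) mod f = 1
Since x^(4) = 1, the order of x divides 4 < 8; not primitive.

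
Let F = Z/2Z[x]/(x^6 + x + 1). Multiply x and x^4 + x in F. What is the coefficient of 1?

Multiply in Z/2Z[x]: (x)·(x^4 + x) = x^5 + x^2.
Reduced: x^5 + x^2.

0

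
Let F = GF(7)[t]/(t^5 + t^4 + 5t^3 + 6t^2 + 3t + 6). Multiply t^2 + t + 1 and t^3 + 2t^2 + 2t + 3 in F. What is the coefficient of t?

2

Multiply in GF(7)[t]: (t^2 + t + 1)·(t^3 + 2t^2 + 2t + 3) = t^5 + 3t^4 + 5t^3 + 5t + 3.
Reduce using t^5 ≡ 6t^4 + 2t^3 + t^2 + 4t + 1 (mod t^5 + t^4 + 5t^3 + 6t^2 + 3t + 6).
Reduced: 2t^4 + t^2 + 2t + 4.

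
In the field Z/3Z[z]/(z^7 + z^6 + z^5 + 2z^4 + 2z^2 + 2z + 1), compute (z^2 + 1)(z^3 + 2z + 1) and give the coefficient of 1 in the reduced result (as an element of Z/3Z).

1

Multiply in Z/3Z[z]: (z^2 + 1)·(z^3 + 2z + 1) = z^5 + z^2 + 2z + 1.
Reduced: z^5 + z^2 + 2z + 1.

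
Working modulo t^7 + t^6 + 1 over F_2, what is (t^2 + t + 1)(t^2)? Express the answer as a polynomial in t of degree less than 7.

Multiply in F_2[t]: (t^2 + t + 1)·(t^2) = t^4 + t^3 + t^2.
Reduced: t^4 + t^3 + t^2.

t^4 + t^3 + t^2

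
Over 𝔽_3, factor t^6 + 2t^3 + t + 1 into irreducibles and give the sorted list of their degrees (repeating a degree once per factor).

Write g(t) = t^6 + 2t^3 + t + 1.
Roots in 𝔽_3: g(0) = 1; g(1) = 2; g(2) = 2.
Complete factorization: g(t) = (t^6 + 2t^3 + t + 1).
Factor degrees with multiplicity: 6 = 6.

6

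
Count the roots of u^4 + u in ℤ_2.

2

Write h(u) = u^4 + u.
Evaluate at each of the 2 elements of ℤ_2:
h(0) = 0 → root; h(1) = 0 → root.
Roots: {0, 1}.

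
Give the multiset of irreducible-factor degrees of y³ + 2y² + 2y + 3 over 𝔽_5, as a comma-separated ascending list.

3

Write g(y) = y³ + 2y² + 2y + 3.
Roots in 𝔽_5: g(0) = 3; g(1) = 3; g(2) = 3; g(3) = 4; g(4) = 2.
Complete factorization: g(y) = (y³ + 2y² + 2y + 3).
Factor degrees with multiplicity: 3 = 3.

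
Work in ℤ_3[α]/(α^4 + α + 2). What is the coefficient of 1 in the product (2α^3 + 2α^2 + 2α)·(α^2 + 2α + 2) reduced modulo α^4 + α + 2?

Multiply in ℤ_3[α]: (2α^3 + 2α^2 + 2α)·(α^2 + 2α + 2) = 2α^5 + α^3 + 2α^2 + α.
Reduce using α^4 ≡ 2α + 1 (mod α^4 + α + 2).
Reduced: α^3.

0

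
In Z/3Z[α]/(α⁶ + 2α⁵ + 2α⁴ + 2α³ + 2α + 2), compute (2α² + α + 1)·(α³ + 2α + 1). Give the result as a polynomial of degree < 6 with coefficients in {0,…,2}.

2α^5 + α^4 + 2α^3 + α^2 + 1

Multiply in Z/3Z[α]: (2α² + α + 1)·(α³ + 2α + 1) = 2α⁵ + α⁴ + 2α³ + α² + 1.
Reduced: 2α⁵ + α⁴ + 2α³ + α² + 1.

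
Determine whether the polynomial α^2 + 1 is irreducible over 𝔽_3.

Yes

Write h(α) = α^2 + 1.
Check for roots in 𝔽_3: h(0) = 1; h(1) = 2; h(2) = 2.
No roots. A degree-2 polynomial over a field with no linear factor is irreducible.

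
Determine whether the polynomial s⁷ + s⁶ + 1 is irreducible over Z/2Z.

Yes

Write m(s) = s⁷ + s⁶ + 1.
Check for roots in Z/2Z: m(0) = 1; m(1) = 1.
No roots, so no linear factors.
Monic irreducibles of degree 2 over GF(2): s² + s + 1.
None of them divide m (all give nonzero remainder).
Monic irreducibles of degree 3 over GF(2): s³ + s + 1, s³ + s² + 1.
None of them divide m (all give nonzero remainder).
No irreducible factor of degree ≤ 3 exists, so m is irreducible over GF(2).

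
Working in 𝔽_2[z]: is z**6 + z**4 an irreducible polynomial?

Write m(z) = z**6 + z**4.
Check for roots in 𝔽_2: m(0) = 0 → root; m(1) = 0 → root.
m(0) = 0, so (z) divides m(z); m is reducible.

No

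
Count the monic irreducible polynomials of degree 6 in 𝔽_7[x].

Gauss's count: N_{7}(6) = (1/6) Σ_{d|6} μ(6/d)·7^d.
Divisors of 6: 1, 2, 3, 6; μ(6/d) for each: 1, -1, -1, 1.
Σ = 7^1 − 7^2 − 7^3 + 7^6 = 117264.
N = 117264/6 = 19544.

19544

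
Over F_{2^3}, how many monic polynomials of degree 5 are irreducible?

The number of monic irreducibles of degree 5 over GF(8) is (1/5)·Σ_{d∣5} μ(5/d) 8^d.
Divisors of 5: 1, 5; μ(5/d) for each: -1, 1.
Σ = − 8^1 + 8^5 = 32760.
N = 32760/5 = 6552.

6552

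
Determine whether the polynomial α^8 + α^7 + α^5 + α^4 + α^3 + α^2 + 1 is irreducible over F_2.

Yes

Write g(α) = α^8 + α^7 + α^5 + α^4 + α^3 + α^2 + 1.
Check for roots in F_2: g(0) = 1; g(1) = 1.
No roots, so no linear factors.
Monic irreducibles of degree 2 over GF(2): α^2 + α + 1.
None of them divide g (all give nonzero remainder).
Monic irreducibles of degree 3 over GF(2): α^3 + α + 1, α^3 + α^2 + 1.
None of them divide g (all give nonzero remainder).
Monic irreducibles of degree 4 over GF(2): α^4 + α + 1, α^4 + α^3 + 1, α^4 + α^3 + α^2 + α + 1.
None of them divide g (all give nonzero remainder).
No irreducible factor of degree ≤ 4 exists, so g is irreducible over GF(2).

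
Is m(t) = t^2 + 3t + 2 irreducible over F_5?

No

Check for roots in F_5: m(0) = 2; m(1) = 1; m(2) = 2; m(3) = 0 → root; m(4) = 0 → root.
m(3) = 0, so (t − 3) divides m(t); m is reducible.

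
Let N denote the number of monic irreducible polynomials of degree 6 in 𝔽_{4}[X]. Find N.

670

Gauss's count: N_{4}(6) = (1/6) Σ_{d|6} μ(6/d)·4^d.
Divisors of 6: 1, 2, 3, 6; μ(6/d) for each: 1, -1, -1, 1.
Σ = 4^1 − 4^2 − 4^3 + 4^6 = 4020.
N = 4020/6 = 670.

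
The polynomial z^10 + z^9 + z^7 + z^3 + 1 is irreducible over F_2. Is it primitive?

Yes

Write f(z) = z^10 + z^9 + z^7 + z^3 + 1.
|GF(2^10)^×| = 2^10 − 1 = 1023. Prime factorization: 1023 = 3·11·31.
f is primitive ⇔ z has order 1023 in GF(2)[z]/(f), i.e. z^(1023/q) ≠ 1 for each prime q | 1023.
z^(341) mod f = z^9 + z^8 + z^6 + z^5 + z^3 + z^2 + z.
z^(93) mod f = z^9 + z^8 + z^7 + z^6 + z^5 + 1.
z^(33) mod f = z^9 + z^4 + z^3 + z^2.
None equal 1, so z has full order 1023; f is primitive.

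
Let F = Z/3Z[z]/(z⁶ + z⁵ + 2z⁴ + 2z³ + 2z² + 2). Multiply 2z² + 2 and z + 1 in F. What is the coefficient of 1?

2

Multiply in Z/3Z[z]: (2z² + 2)·(z + 1) = 2z³ + 2z² + 2z + 2.
Reduced: 2z³ + 2z² + 2z + 2.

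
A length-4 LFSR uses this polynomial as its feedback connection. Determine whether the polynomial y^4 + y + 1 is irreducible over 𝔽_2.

Yes

Write f(y) = y^4 + y + 1.
Check for roots in 𝔽_2: f(0) = 1; f(1) = 1.
No roots, so no linear factors.
Monic irreducibles of degree 2 over GF(2): y^2 + y + 1.
None of them divide f (all give nonzero remainder).
No irreducible factor of degree ≤ 2 exists, so f is irreducible over GF(2).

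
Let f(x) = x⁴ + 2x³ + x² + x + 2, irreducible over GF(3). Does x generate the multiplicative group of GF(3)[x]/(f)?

|GF(3^4)^×| = 3^4 − 1 = 80. Prime factorization: 80 = 2^4·5.
f is primitive ⇔ x has order 80 in GF(3)[x]/(f), i.e. x^(80/q) ≠ 1 for each prime q | 80.
x^(40) mod f = 2.
x^(16) mod f = x³ + 1.
None equal 1, so x has full order 80; f is primitive.

Yes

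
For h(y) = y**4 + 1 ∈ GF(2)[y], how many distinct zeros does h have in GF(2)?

Evaluate at each of the 2 elements of GF(2):
h(0) = 1; h(1) = 0 → root.
Roots: {1}.

1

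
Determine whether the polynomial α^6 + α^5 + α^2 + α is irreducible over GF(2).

No

Write f(α) = α^6 + α^5 + α^2 + α.
Check for roots in GF(2): f(0) = 0 → root; f(1) = 0 → root.
f(0) = 0, so (α) divides f(α); f is reducible.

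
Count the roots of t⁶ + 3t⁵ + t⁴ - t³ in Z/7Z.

4

Write h(t) = t⁶ + 3t⁵ + t⁴ - t³.
Evaluate at each of the 7 elements of Z/7Z:
h(0) = 0 → root; h(1) = 4; h(2) = 0 → root; h(3) = 0 → root; h(4) = 3; h(5) = 6; h(6) = 0 → root.
Roots: {0, 2, 3, 6}.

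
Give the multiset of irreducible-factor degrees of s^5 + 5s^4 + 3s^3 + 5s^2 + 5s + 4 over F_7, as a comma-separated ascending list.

5

Write g(s) = s^5 + 5s^4 + 3s^3 + 5s^2 + 5s + 4.
Complete factorization: g(s) = (s^5 + 5s^4 + 3s^3 + 5s^2 + 5s + 4).
Factor degrees with multiplicity: 5 = 5.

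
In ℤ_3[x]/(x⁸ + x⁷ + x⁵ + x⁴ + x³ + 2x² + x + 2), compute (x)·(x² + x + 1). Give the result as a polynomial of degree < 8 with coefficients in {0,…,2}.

x^3 + x^2 + x

Multiply in ℤ_3[x]: (x)·(x² + x + 1) = x³ + x² + x.
Reduced: x³ + x² + x.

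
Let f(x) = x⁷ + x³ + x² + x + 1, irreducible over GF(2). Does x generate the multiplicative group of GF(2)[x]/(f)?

|GF(2^7)^×| = 2^7 − 1 = 127. Prime factorization: 127 = 127.
f is primitive ⇔ x has order 127 in GF(2)[x]/(f), i.e. x^(127/q) ≠ 1 for each prime q | 127.
x^(1) mod f = x.
None equal 1, so x has full order 127; f is primitive.

Yes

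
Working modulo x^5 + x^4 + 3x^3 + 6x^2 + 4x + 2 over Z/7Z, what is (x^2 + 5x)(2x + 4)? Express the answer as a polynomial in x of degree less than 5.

Multiply in Z/7Z[x]: (x^2 + 5x)·(2x + 4) = 2x^3 + 6x.
Reduced: 2x^3 + 6x.

2x^3 + 6x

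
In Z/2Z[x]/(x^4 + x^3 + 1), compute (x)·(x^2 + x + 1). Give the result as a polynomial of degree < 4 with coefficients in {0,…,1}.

Multiply in Z/2Z[x]: (x)·(x^2 + x + 1) = x^3 + x^2 + x.
Reduced: x^3 + x^2 + x.

x^3 + x^2 + x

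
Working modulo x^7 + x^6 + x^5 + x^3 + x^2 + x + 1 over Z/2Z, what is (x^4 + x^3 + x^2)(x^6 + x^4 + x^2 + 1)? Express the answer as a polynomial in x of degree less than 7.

x^3 + x

Multiply in Z/2Z[x]: (x^4 + x^3 + x^2)·(x^6 + x^4 + x^2 + 1) = x^10 + x^9 + x^7 + x^5 + x^3 + x^2.
Reduce using x^7 ≡ x^6 + x^5 + x^3 + x^2 + x + 1 (mod x^7 + x^6 + x^5 + x^3 + x^2 + x + 1).
Reduced: x^3 + x.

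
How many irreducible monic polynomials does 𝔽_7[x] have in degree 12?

1153430600

Gauss's count: N_{7}(12) = (1/12) Σ_{d|12} μ(12/d)·7^d.
Divisors of 12: 1, 2, 3, 4, 6, 12; μ(12/d) for each: 0, 1, 0, -1, -1, 1.
Σ = 7^2 − 7^4 − 7^6 + 7^12 = 13841167200.
N = 13841167200/12 = 1153430600.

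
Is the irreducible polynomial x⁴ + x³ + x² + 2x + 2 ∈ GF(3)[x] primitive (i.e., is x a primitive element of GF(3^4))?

Write f(x) = x⁴ + x³ + x² + 2x + 2.
|GF(3^4)^×| = 3^4 − 1 = 80. Prime factorization: 80 = 2^4·5.
f is primitive ⇔ x has order 80 in GF(3)[x]/(f), i.e. x^(80/q) ≠ 1 for each prime q | 80.
x^(40) mod f = 2.
x^(16) mod f = 2x³ + 1.
None equal 1, so x has full order 80; f is primitive.

Yes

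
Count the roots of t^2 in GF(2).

1

Write h(t) = t^2.
Evaluate at each of the 2 elements of GF(2):
h(0) = 0 → root; h(1) = 1.
Roots: {0}.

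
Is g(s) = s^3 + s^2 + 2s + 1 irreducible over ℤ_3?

Yes

Check for roots in ℤ_3: g(0) = 1; g(1) = 2; g(2) = 2.
No roots. A degree-3 polynomial over a field with no linear factor is irreducible.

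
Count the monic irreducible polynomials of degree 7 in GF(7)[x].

117648

The number of monic irreducibles of degree 7 over GF(7) is (1/7)·Σ_{d∣7} μ(7/d) 7^d.
Divisors of 7: 1, 7; μ(7/d) for each: -1, 1.
Σ = − 7^1 + 7^7 = 823536.
N = 823536/7 = 117648.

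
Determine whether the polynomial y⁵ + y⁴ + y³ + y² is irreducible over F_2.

No

Write h(y) = y⁵ + y⁴ + y³ + y².
Check for roots in F_2: h(0) = 0 → root; h(1) = 0 → root.
h(0) = 0, so (y) divides h(y); h is reducible.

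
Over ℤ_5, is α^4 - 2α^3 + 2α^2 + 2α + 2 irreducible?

No

Write f(α) = α^4 - 2α^3 + 2α^2 + 2α + 2.
Check for roots in ℤ_5: f(0) = 2; f(1) = 0 → root; f(2) = 4; f(3) = 3; f(4) = 0 → root.
f(1) = 0, so (α − 1) divides f(α); f is reducible.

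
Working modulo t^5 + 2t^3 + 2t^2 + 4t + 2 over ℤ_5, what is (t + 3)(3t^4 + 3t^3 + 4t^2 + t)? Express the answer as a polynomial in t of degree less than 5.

Multiply in ℤ_5[t]: (t + 3)·(3t^4 + 3t^3 + 4t^2 + t) = 3t^5 + 2t^4 + 3t^3 + 3t^2 + 3t.
Reduce using t^5 ≡ 3t^3 + 3t^2 + t + 3 (mod t^5 + 2t^3 + 2t^2 + 4t + 2).
Reduced: 2t^4 + 2t^3 + 2t^2 + t + 4.

2t^4 + 2t^3 + 2t^2 + t + 4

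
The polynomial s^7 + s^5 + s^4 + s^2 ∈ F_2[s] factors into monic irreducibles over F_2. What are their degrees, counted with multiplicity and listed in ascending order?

1, 1, 1, 1, 1, 2

Write h(s) = s^7 + s^5 + s^4 + s^2.
Roots in F_2: h(0) = 0 → root; h(1) = 0 → root.
Linear factors from roots: (s), (s + 1).
Complete factorization: h(s) = (s)^2·(s + 1)^3·(s^2 + s + 1).
Factor degrees with multiplicity: 1 + 1 + 1 + 1 + 1 + 2 = 7.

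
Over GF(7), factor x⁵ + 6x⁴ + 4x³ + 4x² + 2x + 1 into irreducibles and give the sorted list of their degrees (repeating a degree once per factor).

5

Write g(x) = x⁵ + 6x⁴ + 4x³ + 4x² + 2x + 1.
Complete factorization: g(x) = (x⁵ + 6x⁴ + 4x³ + 4x² + 2x + 1).
Factor degrees with multiplicity: 5 = 5.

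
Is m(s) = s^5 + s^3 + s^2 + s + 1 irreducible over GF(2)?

Yes

Check for roots in GF(2): m(0) = 1; m(1) = 1.
No roots, so no linear factors.
Monic irreducibles of degree 2 over GF(2): s^2 + s + 1.
None of them divide m (all give nonzero remainder).
No irreducible factor of degree ≤ 2 exists, so m is irreducible over GF(2).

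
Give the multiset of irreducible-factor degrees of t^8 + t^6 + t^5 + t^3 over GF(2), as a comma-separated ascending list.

Write f(t) = t^8 + t^6 + t^5 + t^3.
Roots in GF(2): f(0) = 0 → root; f(1) = 0 → root.
Linear factors from roots: (t), (t + 1).
Complete factorization: f(t) = (t)^3·(t + 1)^3·(t^2 + t + 1).
Factor degrees with multiplicity: 1 + 1 + 1 + 1 + 1 + 1 + 2 = 8.

1, 1, 1, 1, 1, 1, 2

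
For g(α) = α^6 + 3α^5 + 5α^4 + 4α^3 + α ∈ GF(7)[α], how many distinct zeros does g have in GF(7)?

5

Evaluate at each of the 7 elements of GF(7):
g(0) = 0 → root; g(1) = 0 → root; g(2) = 1; g(3) = 0 → root; g(4) = 0 → root; g(5) = 0 → root; g(6) = 5.
Roots: {0, 1, 3, 4, 5}.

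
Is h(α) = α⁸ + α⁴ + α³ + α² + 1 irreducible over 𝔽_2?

Yes

Check for roots in 𝔽_2: h(0) = 1; h(1) = 1.
No roots, so no linear factors.
Monic irreducibles of degree 2 over GF(2): α² + α + 1.
None of them divide h (all give nonzero remainder).
Monic irreducibles of degree 3 over GF(2): α³ + α + 1, α³ + α² + 1.
None of them divide h (all give nonzero remainder).
Monic irreducibles of degree 4 over GF(2): α⁴ + α + 1, α⁴ + α³ + 1, α⁴ + α³ + α² + α + 1.
None of them divide h (all give nonzero remainder).
No irreducible factor of degree ≤ 4 exists, so h is irreducible over GF(2).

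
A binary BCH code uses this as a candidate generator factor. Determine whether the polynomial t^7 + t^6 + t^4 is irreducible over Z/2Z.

Write h(t) = t^7 + t^6 + t^4.
Check for roots in Z/2Z: h(0) = 0 → root; h(1) = 1.
h(0) = 0, so (t) divides h(t); h is reducible.

No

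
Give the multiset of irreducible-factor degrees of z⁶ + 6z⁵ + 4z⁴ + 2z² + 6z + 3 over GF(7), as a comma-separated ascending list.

1, 2, 3

Write h(z) = z⁶ + 6z⁵ + 4z⁴ + 2z² + 6z + 3.
Linear factors from roots: (z + 5).
Complete factorization: h(z) = (z + 5)·(z² + z + 6)·(z³ + 5).
Factor degrees with multiplicity: 1 + 2 + 3 = 6.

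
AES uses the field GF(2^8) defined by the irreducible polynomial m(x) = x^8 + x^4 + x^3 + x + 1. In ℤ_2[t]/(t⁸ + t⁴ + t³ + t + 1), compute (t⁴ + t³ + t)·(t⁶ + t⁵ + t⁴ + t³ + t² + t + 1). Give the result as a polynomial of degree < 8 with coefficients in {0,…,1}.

t^7 + t^4 + t^3 + t

Multiply in ℤ_2[t]: (t⁴ + t³ + t)·(t⁶ + t⁵ + t⁴ + t³ + t² + t + 1) = t¹⁰ + t⁷ + t⁶ + t⁵ + t⁴ + t² + t.
Reduce using t⁸ ≡ t⁴ + t³ + t + 1 (mod t⁸ + t⁴ + t³ + t + 1).
Reduced: t⁷ + t⁴ + t³ + t.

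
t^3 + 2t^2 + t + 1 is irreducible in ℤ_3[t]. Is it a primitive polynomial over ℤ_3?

Write f(t) = t^3 + 2t^2 + t + 1.
|GF(3^3)^×| = 3^3 − 1 = 26. Prime factorization: 26 = 2·13.
f is primitive ⇔ t has order 26 in GF(3)[t]/(f), i.e. t^(26/q) ≠ 1 for each prime q | 26.
t^(13) mod f = 2.
t^(2) mod f = t^2.
None equal 1, so t has full order 26; f is primitive.

Yes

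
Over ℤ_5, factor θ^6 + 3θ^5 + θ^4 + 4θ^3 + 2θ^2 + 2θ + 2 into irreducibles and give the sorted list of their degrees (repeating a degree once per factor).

1, 2, 3

Write f(θ) = θ^6 + 3θ^5 + θ^4 + 4θ^3 + 2θ^2 + 2θ + 2.
Roots in ℤ_5: f(0) = 2; f(1) = 0 → root; f(2) = 2; f(3) = 3; f(4) = 2.
Linear factors from roots: (θ + 4).
Complete factorization: f(θ) = (θ + 4)·(θ^2 + 4θ + 1)·(θ^3 + 4θ + 3).
Factor degrees with multiplicity: 1 + 2 + 3 = 6.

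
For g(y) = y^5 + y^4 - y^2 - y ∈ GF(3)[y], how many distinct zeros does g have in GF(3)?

Evaluate at each of the 3 elements of GF(3):
g(0) = 0 → root; g(1) = 0 → root; g(2) = 0 → root.
Roots: {0, 1, 2}.

3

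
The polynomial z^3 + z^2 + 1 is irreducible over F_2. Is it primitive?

Yes

Write f(z) = z^3 + z^2 + 1.
|GF(2^3)^×| = 2^3 − 1 = 7. Prime factorization: 7 = 7.
f is primitive ⇔ z has order 7 in GF(2)[z]/(f), i.e. z^(7/q) ≠ 1 for each prime q | 7.
z^(1) mod f = z.
None equal 1, so z has full order 7; f is primitive.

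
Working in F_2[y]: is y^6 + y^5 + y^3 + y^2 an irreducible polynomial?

No

Write f(y) = y^6 + y^5 + y^3 + y^2.
Check for roots in F_2: f(0) = 0 → root; f(1) = 0 → root.
f(0) = 0, so (y) divides f(y); f is reducible.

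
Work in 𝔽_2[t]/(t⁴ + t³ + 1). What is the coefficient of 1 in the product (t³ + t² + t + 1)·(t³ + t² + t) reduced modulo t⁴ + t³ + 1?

0

Multiply in 𝔽_2[t]: (t³ + t² + t + 1)·(t³ + t² + t) = t⁶ + t⁴ + t³ + t.
Reduce using t⁴ ≡ t³ + 1 (mod t⁴ + t³ + 1).
Reduced: t³ + t².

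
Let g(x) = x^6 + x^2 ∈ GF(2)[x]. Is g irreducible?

Check for roots in GF(2): g(0) = 0 → root; g(1) = 0 → root.
g(0) = 0, so (x) divides g(x); g is reducible.

No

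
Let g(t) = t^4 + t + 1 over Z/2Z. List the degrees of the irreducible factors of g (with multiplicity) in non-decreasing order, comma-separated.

4

Roots in Z/2Z: g(0) = 1; g(1) = 1.
Complete factorization: g(t) = (t^4 + t + 1).
Factor degrees with multiplicity: 4 = 4.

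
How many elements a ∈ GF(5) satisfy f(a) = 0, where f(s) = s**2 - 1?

Evaluate at each of the 5 elements of GF(5):
f(0) = 4; f(1) = 0 → root; f(2) = 3; f(3) = 3; f(4) = 0 → root.
Roots: {1, 4}.

2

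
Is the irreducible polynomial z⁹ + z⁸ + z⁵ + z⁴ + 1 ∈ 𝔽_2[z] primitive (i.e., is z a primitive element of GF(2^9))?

Yes

Write f(z) = z⁹ + z⁸ + z⁵ + z⁴ + 1.
|GF(2^9)^×| = 2^9 − 1 = 511. Prime factorization: 511 = 7·73.
f is primitive ⇔ z has order 511 in GF(2)[z]/(f), i.e. z^(511/q) ≠ 1 for each prime q | 511.
z^(73) mod f = z⁸ + z⁶ + z⁵ + z⁴ + z³ + z² + 1.
z^(7) mod f = z⁷.
None equal 1, so z has full order 511; f is primitive.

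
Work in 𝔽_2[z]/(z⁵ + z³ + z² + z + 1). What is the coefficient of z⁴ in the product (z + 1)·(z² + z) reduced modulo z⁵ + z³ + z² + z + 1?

Multiply in 𝔽_2[z]: (z + 1)·(z² + z) = z³ + z.
Reduced: z³ + z.

0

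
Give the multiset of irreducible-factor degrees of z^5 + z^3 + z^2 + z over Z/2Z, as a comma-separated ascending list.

Write f(z) = z^5 + z^3 + z^2 + z.
Roots in Z/2Z: f(0) = 0 → root; f(1) = 0 → root.
Linear factors from roots: (z), (z + 1).
Complete factorization: f(z) = (z)·(z + 1)·(z^3 + z^2 + 1).
Factor degrees with multiplicity: 1 + 1 + 3 = 5.

1, 1, 3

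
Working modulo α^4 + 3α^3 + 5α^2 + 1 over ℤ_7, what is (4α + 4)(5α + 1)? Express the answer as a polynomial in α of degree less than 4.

6α^2 + 3α + 4

Multiply in ℤ_7[α]: (4α + 4)·(5α + 1) = 6α^2 + 3α + 4.
Reduced: 6α^2 + 3α + 4.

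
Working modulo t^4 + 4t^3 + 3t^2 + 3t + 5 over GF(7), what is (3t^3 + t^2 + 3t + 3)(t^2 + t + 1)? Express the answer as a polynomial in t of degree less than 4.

Multiply in GF(7)[t]: (3t^3 + t^2 + 3t + 3)·(t^2 + t + 1) = 3t^5 + 4t^4 + 6t + 3.
Reduce using t^4 ≡ 3t^3 + 4t^2 + 4t + 2 (mod t^4 + 4t^3 + 3t^2 + 3t + 5).
Reduced: 2t^3 + t^2 + t + 1.

2t^3 + t^2 + t + 1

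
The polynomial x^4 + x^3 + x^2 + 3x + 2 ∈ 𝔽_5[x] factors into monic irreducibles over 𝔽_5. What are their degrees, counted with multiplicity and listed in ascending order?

1, 1, 2

Write g(x) = x^4 + x^3 + x^2 + 3x + 2.
Roots in 𝔽_5: g(0) = 2; g(1) = 3; g(2) = 1; g(3) = 3; g(4) = 0 → root.
Linear factors from roots: (x + 1).
Complete factorization: g(x) = (x + 1)^2·(x^2 + 4x + 2).
Factor degrees with multiplicity: 1 + 1 + 2 = 4.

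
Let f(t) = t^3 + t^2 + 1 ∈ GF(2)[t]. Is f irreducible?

Yes

Check for roots in GF(2): f(0) = 1; f(1) = 1.
No roots. A degree-3 polynomial over a field with no linear factor is irreducible.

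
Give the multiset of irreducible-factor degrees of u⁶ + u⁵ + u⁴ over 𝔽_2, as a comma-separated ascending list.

Write f(u) = u⁶ + u⁵ + u⁴.
Roots in 𝔽_2: f(0) = 0 → root; f(1) = 1.
Linear factors from roots: (u).
Complete factorization: f(u) = (u)^4·(u² + u + 1).
Factor degrees with multiplicity: 1 + 1 + 1 + 1 + 2 = 6.

1, 1, 1, 1, 2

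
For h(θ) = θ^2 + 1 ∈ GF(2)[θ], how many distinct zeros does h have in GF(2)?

1

Evaluate at each of the 2 elements of GF(2):
h(0) = 1; h(1) = 0 → root.
Roots: {1}.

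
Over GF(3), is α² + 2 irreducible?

Write m(α) = α² + 2.
Check for roots in GF(3): m(0) = 2; m(1) = 0 → root; m(2) = 0 → root.
m(1) = 0, so (α − 1) divides m(α); m is reducible.

No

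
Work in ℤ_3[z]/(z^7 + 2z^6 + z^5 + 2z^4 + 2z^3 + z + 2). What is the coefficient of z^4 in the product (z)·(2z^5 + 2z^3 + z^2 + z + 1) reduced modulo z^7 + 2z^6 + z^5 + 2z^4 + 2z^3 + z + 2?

Multiply in ℤ_3[z]: (z)·(2z^5 + 2z^3 + z^2 + z + 1) = 2z^6 + 2z^4 + z^3 + z^2 + z.
Reduced: 2z^6 + 2z^4 + z^3 + z^2 + z.

2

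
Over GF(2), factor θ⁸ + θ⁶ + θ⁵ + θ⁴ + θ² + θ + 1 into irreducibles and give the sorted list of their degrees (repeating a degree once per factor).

8

Write f(θ) = θ⁸ + θ⁶ + θ⁵ + θ⁴ + θ² + θ + 1.
Roots in GF(2): f(0) = 1; f(1) = 1.
Complete factorization: f(θ) = (θ⁸ + θ⁶ + θ⁵ + θ⁴ + θ² + θ + 1).
Factor degrees with multiplicity: 8 = 8.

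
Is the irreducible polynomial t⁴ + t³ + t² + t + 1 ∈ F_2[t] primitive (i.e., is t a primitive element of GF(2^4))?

Write f(t) = t⁴ + t³ + t² + t + 1.
|GF(2^4)^×| = 2^4 − 1 = 15. Prime factorization: 15 = 3·5.
f is primitive ⇔ t has order 15 in GF(2)[t]/(f), i.e. t^(15/q) ≠ 1 for each prime q | 15.
t^(5) mod f = 1
t^(3) mod f = t³.
Since t^(5) = 1, the order of t divides 5 < 15; not primitive.

No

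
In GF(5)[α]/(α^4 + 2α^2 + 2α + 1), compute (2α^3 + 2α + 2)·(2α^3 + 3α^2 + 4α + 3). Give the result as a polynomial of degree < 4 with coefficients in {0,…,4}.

α^3 + 2

Multiply in GF(5)[α]: (2α^3 + 2α + 2)·(2α^3 + 3α^2 + 4α + 3) = 4α^6 + α^5 + 2α^4 + α^3 + 4α^2 + 4α + 1.
Reduce using α^4 ≡ 3α^2 + 3α + 4 (mod α^4 + 2α^2 + 2α + 1).
Reduced: α^3 + 2.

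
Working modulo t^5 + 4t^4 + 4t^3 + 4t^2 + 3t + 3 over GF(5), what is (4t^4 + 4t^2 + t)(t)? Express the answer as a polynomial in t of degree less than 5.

4t^4 + 3t^3 + 3t + 3

Multiply in GF(5)[t]: (4t^4 + 4t^2 + t)·(t) = 4t^5 + 4t^3 + t^2.
Reduce using t^5 ≡ t^4 + t^3 + t^2 + 2t + 2 (mod t^5 + 4t^4 + 4t^3 + 4t^2 + 3t + 3).
Reduced: 4t^4 + 3t^3 + 3t + 3.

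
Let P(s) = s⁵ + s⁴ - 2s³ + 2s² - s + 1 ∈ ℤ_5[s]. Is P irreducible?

Check for roots in ℤ_5: P(0) = 1; P(1) = 2; P(2) = 4; P(3) = 1; P(4) = 1.
No roots, so no linear factors.
Degree-2 irreducible divisors: test the 10 monic irreducibles of degree 2 over GF(5).
None of them divide P (all give nonzero remainder).
No irreducible factor of degree ≤ 2 exists, so P is irreducible over GF(5).

Yes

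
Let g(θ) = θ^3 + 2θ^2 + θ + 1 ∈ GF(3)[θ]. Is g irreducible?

Check for roots in GF(3): g(0) = 1; g(1) = 2; g(2) = 1.
No roots. A degree-3 polynomial over a field with no linear factor is irreducible.

Yes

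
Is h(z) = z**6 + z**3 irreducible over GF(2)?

No

Check for roots in GF(2): h(0) = 0 → root; h(1) = 0 → root.
h(0) = 0, so (z) divides h(z); h is reducible.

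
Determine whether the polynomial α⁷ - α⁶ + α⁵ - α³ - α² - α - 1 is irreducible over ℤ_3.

No

Write P(α) = α⁷ - α⁶ + α⁵ - α³ - α² - α - 1.
Check for roots in ℤ_3: P(0) = 2; P(1) = 0 → root; P(2) = 0 → root.
P(1) = 0, so (α − 1) divides P(α); P is reducible.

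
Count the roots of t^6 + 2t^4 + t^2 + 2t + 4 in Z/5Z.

2

Write P(t) = t^6 + 2t^4 + t^2 + 2t + 4.
Evaluate at each of the 5 elements of Z/5Z:
P(0) = 4; P(1) = 0 → root; P(2) = 3; P(3) = 0 → root; P(4) = 1.
Roots: {1, 3}.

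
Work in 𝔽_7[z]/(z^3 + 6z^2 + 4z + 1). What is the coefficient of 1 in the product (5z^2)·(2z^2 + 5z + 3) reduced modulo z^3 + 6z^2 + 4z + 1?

0

Multiply in 𝔽_7[z]: (5z^2)·(2z^2 + 5z + 3) = 3z^4 + 4z^3 + z^2.
Reduce using z^3 ≡ z^2 + 3z + 6 (mod z^3 + 6z^2 + 4z + 1).
Reduced: 3z^2 + 4z.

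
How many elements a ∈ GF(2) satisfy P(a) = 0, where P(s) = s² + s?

2

Evaluate at each of the 2 elements of GF(2):
P(0) = 0 → root; P(1) = 0 → root.
Roots: {0, 1}.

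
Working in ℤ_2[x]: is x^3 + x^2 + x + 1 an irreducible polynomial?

No

Write P(x) = x^3 + x^2 + x + 1.
Check for roots in ℤ_2: P(0) = 1; P(1) = 0 → root.
P(1) = 0, so (x − 1) divides P(x); P is reducible.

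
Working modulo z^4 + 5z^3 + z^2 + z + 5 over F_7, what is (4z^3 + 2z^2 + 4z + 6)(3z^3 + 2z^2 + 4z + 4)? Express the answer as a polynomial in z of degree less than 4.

Multiply in F_7[z]: (4z^3 + 2z^2 + 4z + 6)·(3z^3 + 2z^2 + 4z + 4) = 5z^6 + 4z^4 + z^3 + z^2 + 5z + 3.
Reduce using z^4 ≡ 2z^3 + 6z^2 + 6z + 2 (mod z^4 + 5z^3 + z^2 + z + 5).
Reduced: 3z^3 + 3z^2 + 6z + 6.

3z^3 + 3z^2 + 6z + 6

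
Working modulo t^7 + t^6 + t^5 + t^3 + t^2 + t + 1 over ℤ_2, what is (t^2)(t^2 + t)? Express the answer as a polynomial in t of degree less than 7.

t^4 + t^3

Multiply in ℤ_2[t]: (t^2)·(t^2 + t) = t^4 + t^3.
Reduced: t^4 + t^3.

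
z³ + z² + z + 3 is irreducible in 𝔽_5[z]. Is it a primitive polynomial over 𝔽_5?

Yes

Write f(z) = z³ + z² + z + 3.
|GF(5^3)^×| = 5^3 − 1 = 124. Prime factorization: 124 = 2^2·31.
f is primitive ⇔ z has order 124 in GF(5)[z]/(f), i.e. z^(124/q) ≠ 1 for each prime q | 124.
z^(62) mod f = 4.
z^(4) mod f = 3z + 3.
None equal 1, so z has full order 124; f is primitive.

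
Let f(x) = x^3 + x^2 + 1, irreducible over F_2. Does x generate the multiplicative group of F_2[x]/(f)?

Yes

|GF(2^3)^×| = 2^3 − 1 = 7. Prime factorization: 7 = 7.
f is primitive ⇔ x has order 7 in GF(2)[x]/(f), i.e. x^(7/q) ≠ 1 for each prime q | 7.
x^(1) mod f = x.
None equal 1, so x has full order 7; f is primitive.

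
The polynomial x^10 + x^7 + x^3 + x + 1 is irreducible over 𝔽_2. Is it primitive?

Write f(x) = x^10 + x^7 + x^3 + x + 1.
|GF(2^10)^×| = 2^10 − 1 = 1023. Prime factorization: 1023 = 3·11·31.
f is primitive ⇔ x has order 1023 in GF(2)[x]/(f), i.e. x^(1023/q) ≠ 1 for each prime q | 1023.
x^(341) mod f = x^9 + x^8 + x^3.
x^(93) mod f = x^9 + x^5 + x^3 + x + 1.
x^(33) mod f = x^7 + x^5 + x^4 + x^3 + x^2 + x.
None equal 1, so x has full order 1023; f is primitive.

Yes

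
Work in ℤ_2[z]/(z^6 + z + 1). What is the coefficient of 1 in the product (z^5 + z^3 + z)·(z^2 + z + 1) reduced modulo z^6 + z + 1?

1

Multiply in ℤ_2[z]: (z^5 + z^3 + z)·(z^2 + z + 1) = z^7 + z^6 + z^4 + z^2 + z.
Reduce using z^6 ≡ z + 1 (mod z^6 + z + 1).
Reduced: z^4 + z + 1.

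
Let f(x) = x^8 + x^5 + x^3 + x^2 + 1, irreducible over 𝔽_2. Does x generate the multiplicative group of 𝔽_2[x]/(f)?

|GF(2^8)^×| = 2^8 − 1 = 255. Prime factorization: 255 = 3·5·17.
f is primitive ⇔ x has order 255 in GF(2)[x]/(f), i.e. x^(255/q) ≠ 1 for each prime q | 255.
x^(85) mod f = x^7 + x^5 + x^4 + x^3 + x^2 + x.
x^(51) mod f = x^7 + x^6 + x^4 + x^3 + x^2.
x^(15) mod f = x^7 + x^6 + x^5 + x^2.
None equal 1, so x has full order 255; f is primitive.

Yes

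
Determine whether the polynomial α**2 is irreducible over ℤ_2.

Write g(α) = α**2.
Check for roots in ℤ_2: g(0) = 0 → root; g(1) = 1.
g(0) = 0, so (α) divides g(α); g is reducible.

No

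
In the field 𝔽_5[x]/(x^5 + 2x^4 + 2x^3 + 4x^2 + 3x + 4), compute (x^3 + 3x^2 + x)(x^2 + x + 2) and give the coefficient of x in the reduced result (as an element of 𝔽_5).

Multiply in 𝔽_5[x]: (x^3 + 3x^2 + x)·(x^2 + x + 2) = x^5 + 4x^4 + x^3 + 2x^2 + 2x.
Reduce using x^5 ≡ 3x^4 + 3x^3 + x^2 + 2x + 1 (mod x^5 + 2x^4 + 2x^3 + 4x^2 + 3x + 4).
Reduced: 2x^4 + 4x^3 + 3x^2 + 4x + 1.

4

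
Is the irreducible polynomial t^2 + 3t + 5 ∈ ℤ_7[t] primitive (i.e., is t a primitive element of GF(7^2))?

Yes

Write f(t) = t^2 + 3t + 5.
|GF(7^2)^×| = 7^2 − 1 = 48. Prime factorization: 48 = 2^4·3.
f is primitive ⇔ t has order 48 in GF(7)[t]/(f), i.e. t^(48/q) ≠ 1 for each prime q | 48.
t^(24) mod f = 6.
t^(16) mod f = 4.
None equal 1, so t has full order 48; f is primitive.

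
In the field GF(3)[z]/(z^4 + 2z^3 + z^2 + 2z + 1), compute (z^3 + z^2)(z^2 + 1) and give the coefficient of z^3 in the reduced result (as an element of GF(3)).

Multiply in GF(3)[z]: (z^3 + z^2)·(z^2 + 1) = z^5 + z^4 + z^3 + z^2.
Reduce using z^4 ≡ z^3 + 2z^2 + z + 2 (mod z^4 + 2z^3 + z^2 + 2z + 1).
Reduced: 2z^3 + z + 1.

2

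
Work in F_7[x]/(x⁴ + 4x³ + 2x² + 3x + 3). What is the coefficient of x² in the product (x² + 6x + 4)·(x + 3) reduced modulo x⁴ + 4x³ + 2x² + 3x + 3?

2

Multiply in F_7[x]: (x² + 6x + 4)·(x + 3) = x³ + 2x² + x + 5.
Reduced: x³ + 2x² + x + 5.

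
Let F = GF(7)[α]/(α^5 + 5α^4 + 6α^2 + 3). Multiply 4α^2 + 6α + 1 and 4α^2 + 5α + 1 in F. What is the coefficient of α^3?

2

Multiply in GF(7)[α]: (4α^2 + 6α + 1)·(4α^2 + 5α + 1) = 2α^4 + 2α^3 + 3α^2 + 4α + 1.
Reduced: 2α^4 + 2α^3 + 3α^2 + 4α + 1.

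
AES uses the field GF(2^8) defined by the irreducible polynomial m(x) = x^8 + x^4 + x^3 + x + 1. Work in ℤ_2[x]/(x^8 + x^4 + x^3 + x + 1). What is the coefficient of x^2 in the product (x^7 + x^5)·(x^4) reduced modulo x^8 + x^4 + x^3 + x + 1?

1

Multiply in ℤ_2[x]: (x^7 + x^5)·(x^4) = x^11 + x^9.
Reduce using x^8 ≡ x^4 + x^3 + x + 1 (mod x^8 + x^4 + x^3 + x + 1).
Reduced: x^7 + x^6 + x^5 + x^3 + x^2 + x.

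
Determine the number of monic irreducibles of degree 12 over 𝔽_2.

335

Gauss's count: N_{2}(12) = (1/12) Σ_{d|12} μ(12/d)·2^d.
Divisors of 12: 1, 2, 3, 4, 6, 12; μ(12/d) for each: 0, 1, 0, -1, -1, 1.
Σ = 2^2 − 2^4 − 2^6 + 2^12 = 4020.
N = 4020/12 = 335.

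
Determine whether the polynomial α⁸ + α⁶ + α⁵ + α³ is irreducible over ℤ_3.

No

Write m(α) = α⁸ + α⁶ + α⁵ + α³.
Check for roots in ℤ_3: m(0) = 0 → root; m(1) = 1; m(2) = 0 → root.
m(0) = 0, so (α) divides m(α); m is reducible.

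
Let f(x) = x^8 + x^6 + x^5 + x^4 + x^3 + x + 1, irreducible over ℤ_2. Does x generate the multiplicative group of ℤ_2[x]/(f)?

No

|GF(2^8)^×| = 2^8 − 1 = 255. Prime factorization: 255 = 3·5·17.
f is primitive ⇔ x has order 255 in GF(2)[x]/(f), i.e. x^(255/q) ≠ 1 for each prime q | 255.
x^(85) mod f = 1
x^(51) mod f = x^6 + x^5 + x^4 + x^3.
x^(15) mod f = x^7 + x^5 + x^4 + x^3 + x^2.
Since x^(85) = 1, the order of x divides 85 < 255; not primitive.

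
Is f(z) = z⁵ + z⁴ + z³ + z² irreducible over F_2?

No

Check for roots in F_2: f(0) = 0 → root; f(1) = 0 → root.
f(0) = 0, so (z) divides f(z); f is reducible.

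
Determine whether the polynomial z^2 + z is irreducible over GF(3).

Write g(z) = z^2 + z.
Check for roots in GF(3): g(0) = 0 → root; g(1) = 2; g(2) = 0 → root.
g(0) = 0, so (z) divides g(z); g is reducible.

No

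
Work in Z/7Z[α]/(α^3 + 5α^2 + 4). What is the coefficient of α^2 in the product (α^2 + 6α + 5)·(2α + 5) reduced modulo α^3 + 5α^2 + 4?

Multiply in Z/7Z[α]: (α^2 + 6α + 5)·(2α + 5) = 2α^3 + 3α^2 + 5α + 4.
Reduce using α^3 ≡ 2α^2 + 3 (mod α^3 + 5α^2 + 4).
Reduced: 5α + 3.

0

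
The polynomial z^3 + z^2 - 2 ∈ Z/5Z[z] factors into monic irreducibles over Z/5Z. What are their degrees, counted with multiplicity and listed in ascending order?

1, 1, 1

Write g(z) = z^3 + z^2 - 2.
Roots in Z/5Z: g(0) = 3; g(1) = 0 → root; g(2) = 0 → root; g(3) = 4; g(4) = 3.
Linear factors from roots: (z - 1), (z - 2).
Complete factorization: g(z) = (z - 2)·(z - 1)^2.
Factor degrees with multiplicity: 1 + 1 + 1 = 3.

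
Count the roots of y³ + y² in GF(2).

2

Write h(y) = y³ + y².
Evaluate at each of the 2 elements of GF(2):
h(0) = 0 → root; h(1) = 0 → root.
Roots: {0, 1}.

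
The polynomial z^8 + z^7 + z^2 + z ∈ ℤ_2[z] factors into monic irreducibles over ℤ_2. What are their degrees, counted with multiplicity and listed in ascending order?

1, 1, 1, 1, 2, 2

Write f(z) = z^8 + z^7 + z^2 + z.
Roots in ℤ_2: f(0) = 0 → root; f(1) = 0 → root.
Linear factors from roots: (z), (z + 1).
Complete factorization: f(z) = (z)·(z + 1)^3·(z^2 + z + 1)^2.
Factor degrees with multiplicity: 1 + 1 + 1 + 1 + 2 + 2 = 8.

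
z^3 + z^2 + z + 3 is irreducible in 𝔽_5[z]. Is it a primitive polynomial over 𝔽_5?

Yes

Write f(z) = z^3 + z^2 + z + 3.
|GF(5^3)^×| = 5^3 − 1 = 124. Prime factorization: 124 = 2^2·31.
f is primitive ⇔ z has order 124 in GF(5)[z]/(f), i.e. z^(124/q) ≠ 1 for each prime q | 124.
z^(62) mod f = 4.
z^(4) mod f = 3z + 3.
None equal 1, so z has full order 124; f is primitive.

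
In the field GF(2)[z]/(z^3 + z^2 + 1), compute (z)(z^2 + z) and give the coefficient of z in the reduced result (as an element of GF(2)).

Multiply in GF(2)[z]: (z)·(z^2 + z) = z^3 + z^2.
Reduce using z^3 ≡ z^2 + 1 (mod z^3 + z^2 + 1).
Reduced: 1.

0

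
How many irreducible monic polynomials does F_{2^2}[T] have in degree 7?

x^(4^7) − x is the product of all monic irreducibles of degree dividing 7; Möbius inversion gives N = (1/7) Σ μ(7/d)·4^d.
Divisors of 7: 1, 7; μ(7/d) for each: -1, 1.
Σ = − 4^1 + 4^7 = 16380.
N = 16380/7 = 2340.

2340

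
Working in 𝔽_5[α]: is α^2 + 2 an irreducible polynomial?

Yes

Write m(α) = α^2 + 2.
Check for roots in 𝔽_5: m(0) = 2; m(1) = 3; m(2) = 1; m(3) = 1; m(4) = 3.
No roots. A degree-2 polynomial over a field with no linear factor is irreducible.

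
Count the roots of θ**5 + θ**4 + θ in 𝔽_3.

2

Write h(θ) = θ**5 + θ**4 + θ.
Evaluate at each of the 3 elements of 𝔽_3:
h(0) = 0 → root; h(1) = 0 → root; h(2) = 2.
Roots: {0, 1}.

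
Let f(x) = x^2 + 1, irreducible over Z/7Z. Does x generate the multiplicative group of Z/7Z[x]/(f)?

|GF(7^2)^×| = 7^2 − 1 = 48. Prime factorization: 48 = 2^4·3.
f is primitive ⇔ x has order 48 in GF(7)[x]/(f), i.e. x^(48/q) ≠ 1 for each prime q | 48.
x^(24) mod f = 1
x^(16) mod f = 1
Since x^(24) = 1, the order of x divides 24 < 48; not primitive.

No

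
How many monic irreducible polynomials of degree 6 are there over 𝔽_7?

Gauss's count: N_{7}(6) = (1/6) Σ_{d|6} μ(6/d)·7^d.
Divisors of 6: 1, 2, 3, 6; μ(6/d) for each: 1, -1, -1, 1.
Σ = 7^1 − 7^2 − 7^3 + 7^6 = 117264.
N = 117264/6 = 19544.

19544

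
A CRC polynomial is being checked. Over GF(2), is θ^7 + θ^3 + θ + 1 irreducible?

Write m(θ) = θ^7 + θ^3 + θ + 1.
Check for roots in GF(2): m(0) = 1; m(1) = 0 → root.
m(1) = 0, so (θ − 1) divides m(θ); m is reducible.

No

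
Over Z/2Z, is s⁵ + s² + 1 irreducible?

Yes

Write g(s) = s⁵ + s² + 1.
Check for roots in Z/2Z: g(0) = 1; g(1) = 1.
No roots, so no linear factors.
Monic irreducibles of degree 2 over GF(2): s² + s + 1.
None of them divide g (all give nonzero remainder).
No irreducible factor of degree ≤ 2 exists, so g is irreducible over GF(2).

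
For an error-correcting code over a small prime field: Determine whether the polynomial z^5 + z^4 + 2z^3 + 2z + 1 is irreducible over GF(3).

No

Write g(z) = z^5 + z^4 + 2z^3 + 2z + 1.
Check for roots in GF(3): g(0) = 1; g(1) = 1; g(2) = 0 → root.
g(2) = 0, so (z − 2) divides g(z); g is reducible.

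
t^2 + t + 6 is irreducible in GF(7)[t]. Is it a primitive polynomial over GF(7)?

No

Write f(t) = t^2 + t + 6.
|GF(7^2)^×| = 7^2 − 1 = 48. Prime factorization: 48 = 2^4·3.
f is primitive ⇔ t has order 48 in GF(7)[t]/(f), i.e. t^(48/q) ≠ 1 for each prime q | 48.
t^(24) mod f = 6.
t^(16) mod f = 1
Since t^(16) = 1, the order of t divides 16 < 48; not primitive.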